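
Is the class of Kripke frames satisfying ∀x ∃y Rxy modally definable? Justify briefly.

This is a Sahlqvist condition; the D axiom □r → ◇r defines it.
Suppose □r→◇r is valid. At any x set V(r)=W. Then □r at x, so ◇r at x, so x has a successor.

Definable; □r → ◇r defines it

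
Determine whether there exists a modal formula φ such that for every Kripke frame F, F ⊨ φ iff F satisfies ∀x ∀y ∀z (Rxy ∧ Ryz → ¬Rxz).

Any modally definable frame class is closed under surjective bounded morphisms.
The 5-cycle (worlds 0,1,2,3,4 with 0→1→2→3→4→0) is intransitive. Mapping every world to a single reflexive point • is a surjective bounded morphism; the reflexive point is not intransitive (R••∧R•• but R••).
Hence intransitivity is not modally definable.

Not definable by any modal formula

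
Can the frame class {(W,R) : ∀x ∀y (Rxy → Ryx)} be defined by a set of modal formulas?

The condition is symmetry. A defining modal formula is q → □◇q.
Suppose q→□◇q is valid. Take Rxy and set V(q)={x}. Then q at x, so □◇q at x, so ◇q at y, so some z with Ryz has q; z=x, i.e. Ryx.

Yes, by q → □◇q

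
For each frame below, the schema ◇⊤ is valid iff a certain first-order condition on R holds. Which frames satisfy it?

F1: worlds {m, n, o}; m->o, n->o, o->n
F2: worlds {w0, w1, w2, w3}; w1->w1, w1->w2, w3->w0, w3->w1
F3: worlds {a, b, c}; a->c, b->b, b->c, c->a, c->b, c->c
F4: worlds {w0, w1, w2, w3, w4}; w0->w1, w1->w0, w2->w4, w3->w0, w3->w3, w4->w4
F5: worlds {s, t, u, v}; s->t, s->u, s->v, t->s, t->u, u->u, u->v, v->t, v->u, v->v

F1, F3, F4, F5

This is the axiom for seriality; its first-order frame correspondent is ∀x ∃y Rxy.
F1: ✓.
F2: fails — world w0 has no successor.
F3: ✓.
F4: ✓.
F5: ✓.
Valid on: F1, F3, F4, F5.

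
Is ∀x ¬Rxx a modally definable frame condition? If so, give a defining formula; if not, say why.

Not modally definable

If a class were modally definable it would be closed under surjective bounded morphisms (Goldblatt–Thomason).
The 2-cycle (worlds a,b with a→b→a) is irreflexive, and the map sending every world to a single reflexive point • is a surjective bounded morphism (forth: every edge maps to (•,•); back: every world has a successor). So any modal formula valid on the 2-cycle is also valid on the reflexive point, which is not irreflexive.
So the class is not modally definable.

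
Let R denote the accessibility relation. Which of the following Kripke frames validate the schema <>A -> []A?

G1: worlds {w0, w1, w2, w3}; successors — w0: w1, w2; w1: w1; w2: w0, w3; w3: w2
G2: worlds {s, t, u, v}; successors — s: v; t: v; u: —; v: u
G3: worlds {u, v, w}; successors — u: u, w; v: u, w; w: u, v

This is the axiom for partial functionality; its first-order frame correspondent is forall x forall y forall z (Rxy & Rxz -> y = z).
G1: fails — w0 sees both w1 and w2.
G2: satisfies the condition.
G3: fails — u sees both u and w.

G2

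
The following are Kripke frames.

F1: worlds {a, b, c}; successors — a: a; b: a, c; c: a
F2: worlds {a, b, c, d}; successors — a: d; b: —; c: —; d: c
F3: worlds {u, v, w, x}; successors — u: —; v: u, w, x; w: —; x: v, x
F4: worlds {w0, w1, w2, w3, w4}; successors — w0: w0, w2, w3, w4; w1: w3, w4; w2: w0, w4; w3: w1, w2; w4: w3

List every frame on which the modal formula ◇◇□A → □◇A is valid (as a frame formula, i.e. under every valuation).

This is the axiom for a generalized confluence (Geach) condition; its first-order frame correspondent is ∀x ∀y ∀z ((xR²y ∧ xRz) → ∃w (yRw ∧ zRw)).
F1: satisfies the condition.
F2: fails — aR²c, aRd but no w with cRw and dRw.
F3: fails — vR²v, vRu but no t with vRt and uRt.
F4: fails — w0R²w1, w0Rw3 but no w with w1Rw and w3Rw.

F1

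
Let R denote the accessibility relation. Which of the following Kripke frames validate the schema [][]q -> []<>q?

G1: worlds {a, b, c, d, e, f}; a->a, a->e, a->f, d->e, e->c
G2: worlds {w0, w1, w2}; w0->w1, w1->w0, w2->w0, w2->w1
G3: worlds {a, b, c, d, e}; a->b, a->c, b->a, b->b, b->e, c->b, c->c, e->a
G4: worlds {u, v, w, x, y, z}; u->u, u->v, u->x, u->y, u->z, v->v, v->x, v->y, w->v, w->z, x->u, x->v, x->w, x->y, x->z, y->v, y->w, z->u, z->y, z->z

G2, G3, G4

Frame correspondent (Sahlqvist): forall x forall z (xRz -> exists w (x R^2 w & zRw)) — i.e. a generalized confluence (Geach) condition.
G1: fails — aRf but no w with aR²w and fRw.
G2: ✓.
G3: ✓.
G4: ✓.
Valid on: G2, G3, G4.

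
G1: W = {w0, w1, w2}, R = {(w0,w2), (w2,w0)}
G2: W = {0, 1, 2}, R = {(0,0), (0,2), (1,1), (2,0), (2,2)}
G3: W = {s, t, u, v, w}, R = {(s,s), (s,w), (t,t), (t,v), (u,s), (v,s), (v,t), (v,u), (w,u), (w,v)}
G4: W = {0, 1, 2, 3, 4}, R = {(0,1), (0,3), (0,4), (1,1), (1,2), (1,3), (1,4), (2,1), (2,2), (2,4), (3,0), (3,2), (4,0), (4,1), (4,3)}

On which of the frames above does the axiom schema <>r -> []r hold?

G1

This is the axiom for partial functionality; its first-order frame correspondent is forall x forall y forall z (Rxy & Rxz -> y = z).
G1: holds.
G2: fails — 0 sees both 0 and 2.
G3: fails — s sees both s and w.
G4: fails — 0 sees both 1 and 3.
Valid on: G1.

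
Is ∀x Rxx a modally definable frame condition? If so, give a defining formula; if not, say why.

Yes, by □q → q

The condition is reflexivity. A defining modal formula is □q → q.
Suppose □q→q is valid. At any x set V(q)={w : Rxw}. Then □q holds at x, so q holds at x, i.e. Rxx.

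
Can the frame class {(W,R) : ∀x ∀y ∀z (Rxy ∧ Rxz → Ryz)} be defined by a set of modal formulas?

The condition is the Euclidean property. A defining modal formula is ◇p → □◇p.
Suppose ◇p→□◇p is valid. Take Rxy, Rxz and set V(p)={y}. Then ◇p at x, so □◇p at x, so ◇p at z, so some w with Rzw has p; w=y, i.e. Rzy. By symmetry of the argument, Ryz.

Yes — defined by ◇p → □◇p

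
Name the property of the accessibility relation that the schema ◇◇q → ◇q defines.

transitivity: ∀x ∀y ∀z (Rxy ∧ Ryz → Rxz)

Equivalently (dual form): □q → □□q.
Suppose □q→□□q is valid. Take Rxy, Ryz and set V(q)={w : Rxw}. Then □q at x, so □□q at x, so □q at y, so q at z, i.e. Rxz.
The converse is a direct semantic check.
Frame condition: ∀x ∀y ∀z (Rxy ∧ Ryz → Rxz).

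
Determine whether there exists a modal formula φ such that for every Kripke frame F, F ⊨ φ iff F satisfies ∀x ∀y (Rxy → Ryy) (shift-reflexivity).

Yes: it is shift-reflexivity, defined by the T□ schema □(□q → q).

Yes, by □(□q → q)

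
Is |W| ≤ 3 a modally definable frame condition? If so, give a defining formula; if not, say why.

If a class were modally definable it would be closed under disjoint unions (Goldblatt–Thomason).
Any modal formula valid on each of 4 disjoint one-world frames is valid on their disjoint union (validity is preserved under disjoint unions). Each one-world frame has |W|=1≤3, but the union has |W|=4.
So the class is not modally definable.

No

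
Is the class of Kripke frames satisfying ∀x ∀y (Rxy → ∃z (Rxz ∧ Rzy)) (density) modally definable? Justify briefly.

Yes, by □□p → □p

The condition is density. A defining modal formula is □□p → □p.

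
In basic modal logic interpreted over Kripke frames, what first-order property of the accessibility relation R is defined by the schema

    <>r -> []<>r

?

the Euclidean property

Suppose ◇r→□◇r is valid. Take Rxy, Rxz and set V(r)={y}. Then ◇r at x, so □◇r at x, so ◇r at z, so some w with Rzw has r; w=y, i.e. Rzy. By symmetry of the argument, Ryz.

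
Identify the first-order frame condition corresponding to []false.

emptiness of R: forall x forall y ~Rxy

□⊥ is valid iff no world has any successor (otherwise □⊥ fails at any world with one).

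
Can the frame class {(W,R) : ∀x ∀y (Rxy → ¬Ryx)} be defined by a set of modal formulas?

Any modally definable frame class is closed under surjective bounded morphisms.
The 3-cycle (worlds a,b,c with a→b→c→a) is asymmetric. Mapping every world to a single reflexive point • is a surjective bounded morphism, and the reflexive point is not asymmetric (R•• but asymmetry requires ¬R••).
So no modal formula (or set of formulas) defines exactly the asymmetric frames.

No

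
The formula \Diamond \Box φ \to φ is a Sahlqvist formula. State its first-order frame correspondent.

symmetry

This is frame-equivalent to φ → □◇φ (substitute ¬φ for φ and contrapose).
Suppose φ→□◇φ is valid. Take Rxy and set V(φ)={x}. Then φ at x, so □◇φ at x, so ◇φ at y, so some z with Ryz has φ; z=x, i.e. Ryx.
Conversely, any frame satisfying \forall x \forall y (Rxy \to Ryx) validates the schema.
Frame condition: \forall x \forall y (Rxy \to Ryx).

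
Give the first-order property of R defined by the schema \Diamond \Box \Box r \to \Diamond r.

\forall x \forall y (xRy \to \exists w (y R^2 w \wedge xRw))

This is a Sahlqvist (Geach-type) schema ◇^1□^2r → □^0◇^1r.
Minimal-valuation argument: fix x; take any y with xR^1y and any z with xR^0z. Set V(r) to the set of worlds R-reachable from y in exactly 2 steps. Then □^2r holds at y, so the antecedent holds at x; validity forces ◇^1r at z, giving a w with zR^1w and yR^2w.
First-order correspondent: \forall x \forall y (xRy \to \exists w (y R^2 w \wedge xRw)).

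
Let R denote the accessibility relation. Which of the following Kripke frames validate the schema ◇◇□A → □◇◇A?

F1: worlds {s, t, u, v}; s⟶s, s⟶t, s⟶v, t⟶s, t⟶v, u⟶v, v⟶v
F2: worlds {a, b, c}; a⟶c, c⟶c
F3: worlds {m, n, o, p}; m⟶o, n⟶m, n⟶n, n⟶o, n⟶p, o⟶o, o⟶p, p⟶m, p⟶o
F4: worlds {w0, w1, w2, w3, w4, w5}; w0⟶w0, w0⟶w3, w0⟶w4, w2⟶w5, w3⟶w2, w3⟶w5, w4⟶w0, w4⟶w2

F1, F2, F3

Frame correspondent (Sahlqvist): ∀x ∀y ∀z ((xR²y ∧ xRz) → ∃w (yRw ∧ zR²w)) — i.e. a generalized confluence (Geach) condition.
F1: holds.
F2: holds.
F3: holds.
F4: fails — w0R²w0, w0Rw3 but no w with w0Rw and w3R²w.
Valid on: F1, F2, F3.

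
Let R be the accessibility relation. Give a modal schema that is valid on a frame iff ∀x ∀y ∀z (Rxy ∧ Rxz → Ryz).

◇r → □◇r

A defining formula is ◇r → □◇r (the 5 axiom).
Suppose ◇r→□◇r is valid. Take Rxy, Rxz and set V(r)={y}. Then ◇r at x, so □◇r at x, so ◇r at z, so some w with Rzw has r; w=y, i.e. Rzy. By symmetry of the argument, Ryz.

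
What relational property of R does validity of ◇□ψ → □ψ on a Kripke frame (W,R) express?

This is a form of the 5 axiom.
It corresponds to the Euclidean property: ∀x ∀y ∀z (Rxy ∧ Rxz → Ryz).

The Euclidean property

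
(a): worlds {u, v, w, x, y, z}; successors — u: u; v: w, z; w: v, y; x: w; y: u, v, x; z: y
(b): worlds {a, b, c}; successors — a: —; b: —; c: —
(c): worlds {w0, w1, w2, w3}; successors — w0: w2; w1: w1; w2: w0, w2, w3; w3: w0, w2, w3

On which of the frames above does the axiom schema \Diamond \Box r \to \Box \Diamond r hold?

Frame correspondent (Sahlqvist): \forall x \forall y \forall z (Rxy \wedge Rxz \to \exists w (Ryw \wedge Rzw)) — i.e. convergence.
(a): fails — Rwy and Rwv but y and v have no common successor.
(b): satisfies the condition.
(c): satisfies the condition.
Valid on: (b), (c).

(b), (c)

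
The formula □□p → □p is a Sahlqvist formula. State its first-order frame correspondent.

density: ∀x ∀y (Rxy → ∃z (Rxz ∧ Rzy))

This is the C4 axiom.
Its frame correspondent is density — ∀x ∀y (Rxy → ∃z (Rxz ∧ Rzy)).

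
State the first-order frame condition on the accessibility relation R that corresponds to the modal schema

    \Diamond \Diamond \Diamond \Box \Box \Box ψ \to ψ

This is a Sahlqvist (Geach-type) schema ◇^3□^3ψ → □^0◇^0ψ.
First-order correspondent: \forall x \forall y (x R^3 y \to \exists w (y R^3 w \wedge x = w)).

\forall x \forall y (x R^3 y \to \exists w (y R^3 w \wedge x = w))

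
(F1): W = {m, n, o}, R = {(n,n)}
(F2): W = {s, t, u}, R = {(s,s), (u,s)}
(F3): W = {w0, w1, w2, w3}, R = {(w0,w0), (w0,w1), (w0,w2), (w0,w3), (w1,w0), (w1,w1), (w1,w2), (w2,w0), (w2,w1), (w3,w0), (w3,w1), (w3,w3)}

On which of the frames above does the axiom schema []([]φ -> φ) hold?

(F1), (F2)

The schema corresponds to shift-reflexivity: forall x forall y (Rxy -> Ryy).
(F1): holds.
(F2): holds.
(F3): fails — Rw1w2 but not Rw2w2.
Valid on: (F1), (F2).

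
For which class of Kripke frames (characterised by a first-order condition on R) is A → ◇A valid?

This is a form of the T axiom.
Its frame correspondent is reflexivity — ∀x Rxx.

Reflexivity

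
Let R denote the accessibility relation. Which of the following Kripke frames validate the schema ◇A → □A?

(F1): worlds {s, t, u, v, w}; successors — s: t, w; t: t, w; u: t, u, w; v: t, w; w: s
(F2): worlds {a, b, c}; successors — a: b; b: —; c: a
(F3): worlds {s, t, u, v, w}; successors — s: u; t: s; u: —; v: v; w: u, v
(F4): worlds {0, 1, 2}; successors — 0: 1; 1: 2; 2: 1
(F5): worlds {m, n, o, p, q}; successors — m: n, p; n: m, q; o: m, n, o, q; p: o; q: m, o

(F2), (F4)

The schema corresponds to partial functionality: ∀x ∀y ∀z (Rxy ∧ Rxz → y = z).
(F1): fails — s sees both t and w.
(F2): satisfies the condition.
(F3): fails — w sees both u and v.
(F4): satisfies the condition.
(F5): fails — m sees both n and p.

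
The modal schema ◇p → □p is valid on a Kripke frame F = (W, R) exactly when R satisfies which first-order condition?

Partial functionality

Suppose ◇p→□p is valid. Take Rxy, Rxz and set V(p)={y}. Then ◇p at x, so □p at x, so p at z, i.e. z=y.
Conversely, on a frame with partial functionality the schema holds at every world under every valuation.
Frame condition: ∀x ∀y ∀z (Rxy ∧ Rxz → y = z).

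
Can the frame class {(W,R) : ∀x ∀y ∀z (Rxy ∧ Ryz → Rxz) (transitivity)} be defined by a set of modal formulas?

Yes, by □r → □□r

The condition is transitivity. A defining modal formula is □r → □□r.
Suppose □r→□□r is valid. Take Rxy, Ryz and set V(r)={w : Rxw}. Then □r at x, so □□r at x, so □r at y, so r at z, i.e. Rxz.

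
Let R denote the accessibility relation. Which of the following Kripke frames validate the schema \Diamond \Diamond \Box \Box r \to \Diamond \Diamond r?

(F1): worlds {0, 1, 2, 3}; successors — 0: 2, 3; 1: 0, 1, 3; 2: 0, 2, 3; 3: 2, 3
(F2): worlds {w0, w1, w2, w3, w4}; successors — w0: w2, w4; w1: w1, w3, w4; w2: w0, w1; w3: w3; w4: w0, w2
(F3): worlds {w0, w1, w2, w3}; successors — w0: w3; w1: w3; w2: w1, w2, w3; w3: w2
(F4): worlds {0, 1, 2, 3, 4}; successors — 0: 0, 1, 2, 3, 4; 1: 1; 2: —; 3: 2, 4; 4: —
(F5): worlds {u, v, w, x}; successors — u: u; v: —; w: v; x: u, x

This is the axiom for a generalized confluence (Geach) condition; its first-order frame correspondent is \forall x \forall y (x R^2 y \to \exists w (y R^2 w \wedge x R^2 w)).
(F1): satisfies the condition.
(F2): satisfies the condition.
(F3): satisfies the condition.
(F4): fails — 0R²2 but no w with 2R²w and 0R²w.
(F5): satisfies the condition.
Valid on: (F1), (F2), (F3), (F5).

(F1), (F2), (F3), (F5)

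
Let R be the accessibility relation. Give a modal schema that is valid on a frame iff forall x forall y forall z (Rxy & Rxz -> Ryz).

◇p → □◇p

The condition is the Euclidean property. The 5 schema ◇p → □◇p defines it.
Suppose ◇p→□◇p is valid. Take Rxy, Rxz and set V(p)={y}. Then ◇p at x, so □◇p at x, so ◇p at z, so some w with Rzw has p; w=y, i.e. Rzy. By symmetry of the argument, Ryz.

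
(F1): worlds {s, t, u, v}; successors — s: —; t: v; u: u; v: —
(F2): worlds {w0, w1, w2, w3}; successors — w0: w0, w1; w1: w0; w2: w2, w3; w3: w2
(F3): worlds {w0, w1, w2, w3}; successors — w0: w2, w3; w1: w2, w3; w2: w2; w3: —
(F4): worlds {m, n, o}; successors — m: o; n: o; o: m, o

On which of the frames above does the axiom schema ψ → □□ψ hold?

This is the axiom for a generalized confluence (Geach) condition; its first-order frame correspondent is ∀x ∀z (xR²z → ∃w (x = w ∧ z = w)).
(F1): ✓.
(F2): fails — w0R²w1 but w0 ≠ w1.
(F3): fails — w0R²w2 but w0 ≠ w2.
(F4): fails — mR²o but m ≠ o.
Valid on: (F1).

(F1)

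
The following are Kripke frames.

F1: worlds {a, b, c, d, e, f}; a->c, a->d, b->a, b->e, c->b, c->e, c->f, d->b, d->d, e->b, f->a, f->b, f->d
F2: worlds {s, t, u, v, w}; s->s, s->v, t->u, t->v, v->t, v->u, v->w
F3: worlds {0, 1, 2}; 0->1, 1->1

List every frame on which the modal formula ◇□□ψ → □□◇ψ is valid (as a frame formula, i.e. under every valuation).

F3

This is the axiom for a generalized confluence (Geach) condition; its first-order frame correspondent is ∀x ∀y ∀z ((xRy ∧ xR²z) → ∃w (yR²w ∧ zRw)).
F1: fails — bRe, bR²d but no w with eR²w and dRw.
F2: fails — sRs, sR²u but no w* with sR²w* and uRw*.
F3: satisfies the condition.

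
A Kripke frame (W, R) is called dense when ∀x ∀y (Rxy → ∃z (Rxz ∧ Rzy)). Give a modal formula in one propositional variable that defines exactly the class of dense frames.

This is density; the standard corresponding axiom is C4: □□p → □p.

□□p → □p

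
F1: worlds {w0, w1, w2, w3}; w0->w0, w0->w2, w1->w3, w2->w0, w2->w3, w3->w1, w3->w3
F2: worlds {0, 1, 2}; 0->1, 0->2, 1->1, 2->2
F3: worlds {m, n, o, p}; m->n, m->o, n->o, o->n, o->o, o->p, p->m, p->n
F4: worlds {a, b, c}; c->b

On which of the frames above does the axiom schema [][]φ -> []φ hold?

This is the axiom for density; its first-order frame correspondent is forall x forall y (Rxy -> exists z (Rxz & Rzy)).
F1: ✓.
F2: ✓.
F3: fails — Rpm but no z with Rpz and Rzm.
F4: fails — Rcb but no z with Rcz and Rzb.
Valid on: F1, F2.

F1, F2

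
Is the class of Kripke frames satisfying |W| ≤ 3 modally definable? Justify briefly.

If a class were modally definable it would be closed under disjoint unions (Goldblatt–Thomason).
Any modal formula valid on each of 4 disjoint one-world frames is valid on their disjoint union (validity is preserved under disjoint unions). Each one-world frame has |W|=1≤3, but the union has |W|=4.
Hence having at most 3 worlds is not modally definable.

No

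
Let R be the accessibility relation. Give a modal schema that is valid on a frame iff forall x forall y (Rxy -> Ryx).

A defining formula is q → □◇q (the B axiom).
Suppose q→□◇q is valid. Take Rxy and set V(q)={x}. Then q at x, so □◇q at x, so ◇q at y, so some z with Ryz has q; z=x, i.e. Ryx.

q → □◇q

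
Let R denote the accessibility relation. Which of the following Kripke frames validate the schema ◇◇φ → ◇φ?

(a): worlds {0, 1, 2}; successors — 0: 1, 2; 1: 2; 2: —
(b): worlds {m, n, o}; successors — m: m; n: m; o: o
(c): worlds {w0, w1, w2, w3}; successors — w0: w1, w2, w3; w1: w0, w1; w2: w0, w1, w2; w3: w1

This is the axiom for transitivity; its first-order frame correspondent is ∀x ∀y ∀z (Rxy ∧ Ryz → Rxz).
(a): satisfies the condition.
(b): satisfies the condition.
(c): fails — Rw1w0 and Rw0w2 but not Rw1w2.

(a), (b)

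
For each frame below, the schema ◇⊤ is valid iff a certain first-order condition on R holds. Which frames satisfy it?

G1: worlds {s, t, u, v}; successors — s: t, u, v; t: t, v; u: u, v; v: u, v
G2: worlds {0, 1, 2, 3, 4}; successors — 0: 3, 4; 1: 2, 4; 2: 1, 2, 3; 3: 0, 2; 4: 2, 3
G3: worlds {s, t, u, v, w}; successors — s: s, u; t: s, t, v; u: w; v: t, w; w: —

The schema corresponds to seriality: ∀x ∃y Rxy.
G1: ✓.
G2: ✓.
G3: fails — world w has no successor.
Valid on: G1, G2.

G1, G2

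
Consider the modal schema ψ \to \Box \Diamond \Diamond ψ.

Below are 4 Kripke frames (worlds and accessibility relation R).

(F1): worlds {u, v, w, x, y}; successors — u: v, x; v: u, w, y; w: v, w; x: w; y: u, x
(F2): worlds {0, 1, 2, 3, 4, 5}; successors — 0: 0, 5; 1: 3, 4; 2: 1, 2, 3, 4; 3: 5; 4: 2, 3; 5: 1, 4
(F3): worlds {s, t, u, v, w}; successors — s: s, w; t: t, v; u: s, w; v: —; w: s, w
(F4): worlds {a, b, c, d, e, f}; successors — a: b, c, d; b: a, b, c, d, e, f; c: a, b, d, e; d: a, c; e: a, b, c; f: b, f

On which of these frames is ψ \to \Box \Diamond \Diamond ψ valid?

The schema corresponds to a generalized confluence (Geach) condition: \forall x \forall z (xRz \to \exists w (x = w \wedge z R^2 w)).
(F1): fails — uRx but no t with u=t and xR²t.
(F2): fails — 0R5 but no w with 0=w and 5R²w.
(F3): fails — tRv but no w* with t=w* and vR²w*.
(F4): ✓.
Valid on: (F4).

(F4)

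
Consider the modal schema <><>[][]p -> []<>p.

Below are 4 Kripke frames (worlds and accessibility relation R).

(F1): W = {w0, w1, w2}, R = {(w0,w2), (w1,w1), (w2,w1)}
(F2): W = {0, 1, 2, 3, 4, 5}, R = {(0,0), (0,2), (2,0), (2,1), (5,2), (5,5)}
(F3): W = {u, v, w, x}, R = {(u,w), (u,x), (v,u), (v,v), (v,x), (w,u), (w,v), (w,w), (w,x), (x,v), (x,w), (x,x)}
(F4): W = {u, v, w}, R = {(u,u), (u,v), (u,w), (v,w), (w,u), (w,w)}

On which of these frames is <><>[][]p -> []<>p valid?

(F1), (F3), (F4)

The schema corresponds to a generalized confluence (Geach) condition: forall x forall y forall z ((x R^2 y & xRz) -> exists w (y R^2 w & zRw)).
(F1): holds.
(F2): fails — 0R²1, 0R0 but no w with 1R²w and 0Rw.
(F3): holds.
(F4): holds.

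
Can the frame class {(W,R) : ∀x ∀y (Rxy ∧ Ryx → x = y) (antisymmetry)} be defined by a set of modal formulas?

Modal frame validity is preserved under surjective bounded morphisms.
The 8-cycle (worlds 0,1,2,3,4,5,6,7 with 0→1→2→3→4→5→6→7→0) is antisymmetric. Sending even-indexed worlds to • and odd-indexed worlds to ∘ is a surjective bounded morphism onto the two-world frame with •↔∘, which is not antisymmetric.
So the class is not modally definable.

No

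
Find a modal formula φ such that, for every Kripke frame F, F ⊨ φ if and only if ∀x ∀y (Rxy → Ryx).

q → □◇q

The condition is symmetry. The B schema q → □◇q defines it.
Suppose q→□◇q is valid. Take Rxy and set V(q)={x}. Then q at x, so □◇q at x, so ◇q at y, so some z with Ryz has q; z=x, i.e. Ryx.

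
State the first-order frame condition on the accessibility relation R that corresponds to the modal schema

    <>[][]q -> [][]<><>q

forall x forall y forall z ((xRy & x R^2 z) -> exists w (y R^2 w & z R^2 w))

This is a Sahlqvist (Geach-type) schema ◇^1□^2q → □^2◇^2q.
Minimal-valuation argument: fix x; take any y with xR^1y and any z with xR^2z. Set V(q) to the set of worlds R-reachable from y in exactly 2 steps. Then □^2q holds at y, so the antecedent holds at x; validity forces ◇^2q at z, giving a w with zR^2w and yR^2w.
First-order correspondent: forall x forall y forall z ((xRy & x R^2 z) -> exists w (y R^2 w & z R^2 w)).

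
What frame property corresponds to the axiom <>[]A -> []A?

Equivalently (dual form): ◇A → □◇A.
Suppose ◇A→□◇A is valid. Take Rxy, Rxz and set V(A)={y}. Then ◇A at x, so □◇A at x, so ◇A at z, so some w with Rzw has A; w=y, i.e. Rzy. By symmetry of the argument, Ryz.
Conversely, any frame satisfying forall x forall y forall z (Rxy & Rxz -> Ryz) validates the schema.
So the correspondent is the Euclidean property.

the Euclidean property: forall x forall y forall z (Rxy & Rxz -> Ryz)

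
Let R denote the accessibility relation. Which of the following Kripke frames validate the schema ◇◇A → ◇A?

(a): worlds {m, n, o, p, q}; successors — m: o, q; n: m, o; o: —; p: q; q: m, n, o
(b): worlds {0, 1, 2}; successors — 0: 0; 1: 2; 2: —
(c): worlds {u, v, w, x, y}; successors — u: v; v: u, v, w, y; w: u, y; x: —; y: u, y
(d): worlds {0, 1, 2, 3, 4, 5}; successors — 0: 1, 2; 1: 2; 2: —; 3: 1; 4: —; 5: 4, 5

(b)

This is the axiom for transitivity; its first-order frame correspondent is ∀x ∀y ∀z (Rxy ∧ Ryz → Rxz).
(a): fails — Rqm and Rmq but not Rqq.
(b): ✓.
(c): fails — Ruv and Rvw but not Ruw.
(d): fails — R31 and R12 but not R32.
Valid on: (b).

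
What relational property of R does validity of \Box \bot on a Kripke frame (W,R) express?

□⊥ is valid iff no world has any successor (otherwise □⊥ fails at any world with one).
Conversely, any frame satisfying \forall x \forall y \neg Rxy validates the schema.
Frame condition: \forall x \forall y \neg Rxy.

Emptiness of R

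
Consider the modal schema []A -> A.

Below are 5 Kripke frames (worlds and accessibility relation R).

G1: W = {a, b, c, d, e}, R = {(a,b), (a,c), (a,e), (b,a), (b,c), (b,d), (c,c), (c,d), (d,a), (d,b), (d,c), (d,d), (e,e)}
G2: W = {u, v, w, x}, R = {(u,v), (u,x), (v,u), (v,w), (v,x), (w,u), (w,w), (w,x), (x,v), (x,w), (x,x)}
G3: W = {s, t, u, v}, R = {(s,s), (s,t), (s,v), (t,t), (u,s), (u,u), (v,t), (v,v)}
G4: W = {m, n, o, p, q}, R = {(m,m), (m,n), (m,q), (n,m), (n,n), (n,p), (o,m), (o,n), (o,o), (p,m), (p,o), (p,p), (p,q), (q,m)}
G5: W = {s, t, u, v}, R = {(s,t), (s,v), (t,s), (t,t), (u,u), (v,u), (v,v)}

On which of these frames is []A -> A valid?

G3

Frame correspondent (Sahlqvist): forall x Rxx — i.e. reflexivity.
G1: fails — world a does not see itself.
G2: fails — world u does not see itself.
G3: ✓.
G4: fails — world q does not see itself.
G5: fails — world s does not see itself.
Valid on: G3.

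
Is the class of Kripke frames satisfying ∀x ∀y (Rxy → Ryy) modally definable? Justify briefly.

Yes, by □(□p → p)

This is a Sahlqvist condition; the T□ axiom □(□p → p) defines it.
Suppose □(□p→p) is valid. Take Rxy and set V(p)={w : Ryw}. Then at y, □p holds; since □(□p→p) at x, □p→p at y, so p at y, i.e. Ryy.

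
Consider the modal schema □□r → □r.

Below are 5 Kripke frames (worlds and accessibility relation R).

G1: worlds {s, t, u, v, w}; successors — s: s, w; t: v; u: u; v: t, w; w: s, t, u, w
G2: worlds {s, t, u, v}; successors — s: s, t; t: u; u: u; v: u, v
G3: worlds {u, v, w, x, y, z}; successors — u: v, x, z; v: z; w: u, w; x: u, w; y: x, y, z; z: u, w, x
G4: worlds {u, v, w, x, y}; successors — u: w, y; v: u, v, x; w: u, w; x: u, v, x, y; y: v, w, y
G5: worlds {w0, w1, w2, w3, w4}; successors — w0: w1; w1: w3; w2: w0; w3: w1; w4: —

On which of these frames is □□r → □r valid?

Frame correspondent (Sahlqvist): ∀x ∀y (Rxy → ∃z (Rxz ∧ Rzy)) — i.e. density.
G1: fails — Rtv but no z with Rtz and Rzv.
G2: satisfies the condition.
G3: fails — Ruv but no t with Rut and Rtv.
G4: satisfies the condition.
G5: fails — Rw0w1 but no z with Rw0z and Rzw1.
Valid on: G2, G4.

G2, G4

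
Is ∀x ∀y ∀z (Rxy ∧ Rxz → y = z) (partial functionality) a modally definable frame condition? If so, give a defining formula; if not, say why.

Yes — defined by ◇p → □p

This is a Sahlqvist condition; the CD axiom ◇p → □p defines it.
Suppose ◇p→□p is valid. Take Rxy, Rxz and set V(p)={y}. Then ◇p at x, so □p at x, so p at z, i.e. z=y.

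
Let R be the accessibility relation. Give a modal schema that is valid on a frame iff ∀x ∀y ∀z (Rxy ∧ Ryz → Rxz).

A defining formula is □s → □□s (the 4 axiom).

□s → □□s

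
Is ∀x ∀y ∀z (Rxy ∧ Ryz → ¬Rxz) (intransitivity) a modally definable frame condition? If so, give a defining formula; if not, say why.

If a class were modally definable it would be closed under surjective bounded morphisms (Goldblatt–Thomason).
The 5-cycle (worlds a,b,c,d,e with a→b→c→d→e→a) is intransitive. Mapping every world to a single reflexive point • is a surjective bounded morphism; the reflexive point is not intransitive (R••∧R•• but R••).
So no modal formula (or set of formulas) defines exactly the intransitive frames.

Not definable by any modal formula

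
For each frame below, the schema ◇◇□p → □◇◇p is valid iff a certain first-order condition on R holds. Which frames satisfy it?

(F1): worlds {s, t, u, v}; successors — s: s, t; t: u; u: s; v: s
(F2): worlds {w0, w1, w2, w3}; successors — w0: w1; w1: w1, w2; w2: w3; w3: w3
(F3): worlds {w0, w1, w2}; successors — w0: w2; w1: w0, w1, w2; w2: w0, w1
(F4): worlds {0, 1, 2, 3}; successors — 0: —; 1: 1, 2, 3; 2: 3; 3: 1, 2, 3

The schema corresponds to a generalized confluence (Geach) condition: ∀x ∀y ∀z ((xR²y ∧ xRz) → ∃w (yRw ∧ zR²w)).
(F1): fails — sR²t, sRt but no w with tRw and tR²w.
(F2): fails — w1R²w1, w1Rw2 but no w with w1Rw and w2R²w.
(F3): fails — w1R²w0, w1Rw0 but no w with w0Rw and w0R²w.
(F4): ✓.

(F4)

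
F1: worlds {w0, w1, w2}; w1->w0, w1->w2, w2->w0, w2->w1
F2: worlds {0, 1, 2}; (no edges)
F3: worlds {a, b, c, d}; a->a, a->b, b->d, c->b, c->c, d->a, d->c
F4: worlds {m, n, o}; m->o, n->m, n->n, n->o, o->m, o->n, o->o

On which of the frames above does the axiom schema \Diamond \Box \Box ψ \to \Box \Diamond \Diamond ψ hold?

The schema corresponds to a generalized confluence (Geach) condition: \forall x \forall y \forall z ((xRy \wedge xRz) \to \exists w (y R^2 w \wedge z R^2 w)).
F1: fails — w1Rw0, w1Rw0 but no w with w0R²w and w0R²w.
F2: holds.
F3: holds.
F4: holds.
Valid on: F2, F3, F4.

F2, F3, F4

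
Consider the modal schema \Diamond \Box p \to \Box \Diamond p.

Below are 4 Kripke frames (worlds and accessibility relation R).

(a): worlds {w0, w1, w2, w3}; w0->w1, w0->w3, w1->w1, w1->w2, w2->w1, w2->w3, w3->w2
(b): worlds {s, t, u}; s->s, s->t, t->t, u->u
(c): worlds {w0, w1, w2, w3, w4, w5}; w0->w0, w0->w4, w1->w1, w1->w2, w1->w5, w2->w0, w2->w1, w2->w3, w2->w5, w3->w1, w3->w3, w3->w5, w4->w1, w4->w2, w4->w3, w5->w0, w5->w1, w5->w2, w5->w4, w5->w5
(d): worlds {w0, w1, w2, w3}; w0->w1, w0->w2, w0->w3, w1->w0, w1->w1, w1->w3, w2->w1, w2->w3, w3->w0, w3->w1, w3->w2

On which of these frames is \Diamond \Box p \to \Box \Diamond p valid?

Frame correspondent (Sahlqvist): \forall x \forall y \forall z (Rxy \wedge Rxz \to \exists w (Ryw \wedge Rzw)) — i.e. convergence.
(a): satisfies the condition.
(b): satisfies the condition.
(c): fails — Rw0w4 and Rw0w0 but w4 and w0 have no common successor.
(d): satisfies the condition.

(a), (b), (d)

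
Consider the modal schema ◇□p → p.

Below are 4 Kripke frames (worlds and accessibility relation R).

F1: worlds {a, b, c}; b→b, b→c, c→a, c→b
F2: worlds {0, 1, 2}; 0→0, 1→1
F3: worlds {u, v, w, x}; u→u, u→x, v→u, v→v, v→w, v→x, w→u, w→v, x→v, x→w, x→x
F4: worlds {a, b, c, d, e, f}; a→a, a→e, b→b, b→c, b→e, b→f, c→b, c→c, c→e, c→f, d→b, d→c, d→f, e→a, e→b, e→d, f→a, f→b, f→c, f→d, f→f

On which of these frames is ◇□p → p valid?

F2

This is the axiom for symmetry; its first-order frame correspondent is ∀x ∀y (Rxy → Ryx).
F1: fails — Rca but not Rac.
F2: ✓.
F3: fails — Rxw but not Rwx.
F4: fails — Red but not Rde.
Valid on: F2.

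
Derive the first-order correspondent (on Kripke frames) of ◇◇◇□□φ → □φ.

This is a Sahlqvist (Geach-type) schema ◇^3□^2φ → □^1◇^0φ.
Minimal-valuation argument: fix x; take any y with xR^3y and any z with xR^1z. Set V(φ) to the set of worlds R-reachable from y in exactly 2 steps. Then □^2φ holds at y, so the antecedent holds at x; validity forces ◇^0φ at z, giving a w with zR^0w and yR^2w.
First-order correspondent: ∀x ∀y ∀z ((xR³y ∧ xRz) → ∃w (yR²w ∧ z = w)).

∀x ∀y ∀z ((xR³y ∧ xRz) → ∃w (yR²w ∧ z = w))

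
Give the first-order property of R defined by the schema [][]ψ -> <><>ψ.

This is a Sahlqvist (Geach-type) schema ◇^0□^2ψ → □^0◇^2ψ.
First-order correspondent: forall x exists w (x R^2 w & x R^2 w).

forall x exists w (x R^2 w & x R^2 w)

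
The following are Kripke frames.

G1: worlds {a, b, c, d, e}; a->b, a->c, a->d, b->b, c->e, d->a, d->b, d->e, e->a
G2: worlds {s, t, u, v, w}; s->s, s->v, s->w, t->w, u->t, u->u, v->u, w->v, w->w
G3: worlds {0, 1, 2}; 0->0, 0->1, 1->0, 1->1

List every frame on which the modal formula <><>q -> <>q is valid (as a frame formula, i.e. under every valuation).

G3

Frame correspondent (Sahlqvist): forall x forall y forall z (Rxy & Ryz -> Rxz) — i.e. transitivity.
G1: fails — Rea and Rab but not Reb.
G2: fails — Rut and Rtw but not Ruw.
G3: condition met.
Valid on: G3.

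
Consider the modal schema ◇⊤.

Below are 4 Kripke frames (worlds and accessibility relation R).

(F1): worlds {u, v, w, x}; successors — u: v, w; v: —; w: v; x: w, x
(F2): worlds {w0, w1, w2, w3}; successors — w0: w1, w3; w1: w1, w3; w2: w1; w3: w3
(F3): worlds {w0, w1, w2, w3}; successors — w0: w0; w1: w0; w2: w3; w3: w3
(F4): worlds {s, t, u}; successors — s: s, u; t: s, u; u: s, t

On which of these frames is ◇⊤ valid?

This is the axiom for seriality; its first-order frame correspondent is ∀x ∃y Rxy.
(F1): fails — world v has no successor.
(F2): condition met.
(F3): condition met.
(F4): condition met.

(F2), (F3), (F4)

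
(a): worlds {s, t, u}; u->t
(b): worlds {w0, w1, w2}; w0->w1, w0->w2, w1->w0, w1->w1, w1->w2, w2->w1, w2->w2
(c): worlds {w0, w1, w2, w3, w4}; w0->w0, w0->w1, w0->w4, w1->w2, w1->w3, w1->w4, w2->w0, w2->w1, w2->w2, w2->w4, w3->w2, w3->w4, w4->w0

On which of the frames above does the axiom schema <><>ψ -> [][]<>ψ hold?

(a)

This is the axiom for a generalized confluence (Geach) condition; its first-order frame correspondent is forall x forall y forall z ((x R^2 y & x R^2 z) -> exists w (y = w & zRw)).
(a): satisfies the condition.
(b): fails — w0R²w0, w0R²w0 but no w with w0=w and w0Rw.
(c): fails — w0R²w0, w0R²w1 but no w with w0=w and w1Rw.
Valid on: (a).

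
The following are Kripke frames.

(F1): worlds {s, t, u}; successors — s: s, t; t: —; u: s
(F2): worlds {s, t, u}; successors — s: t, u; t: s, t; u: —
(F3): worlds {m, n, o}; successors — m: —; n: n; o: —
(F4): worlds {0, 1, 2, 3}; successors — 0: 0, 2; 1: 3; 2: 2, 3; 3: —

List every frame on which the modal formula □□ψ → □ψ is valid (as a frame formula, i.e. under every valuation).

Frame correspondent (Sahlqvist): ∀x ∀y (Rxy → ∃z (Rxz ∧ Rzy)) — i.e. density.
(F1): satisfies the condition.
(F2): fails — Rsu but no z with Rsz and Rzu.
(F3): satisfies the condition.
(F4): fails — R13 but no z with R1z and Rz3.

(F1), (F3)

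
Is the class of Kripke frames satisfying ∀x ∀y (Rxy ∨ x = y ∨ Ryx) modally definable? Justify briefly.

If a class were modally definable it would be closed under disjoint unions (Goldblatt–Thomason).
Take 3 disjoint single-world reflexive frames: each is trivially connected, but their disjoint union has 3 worlds with no edge between distinct components, so it is not connected.
So the class is not modally definable.

Not definable by any modal formula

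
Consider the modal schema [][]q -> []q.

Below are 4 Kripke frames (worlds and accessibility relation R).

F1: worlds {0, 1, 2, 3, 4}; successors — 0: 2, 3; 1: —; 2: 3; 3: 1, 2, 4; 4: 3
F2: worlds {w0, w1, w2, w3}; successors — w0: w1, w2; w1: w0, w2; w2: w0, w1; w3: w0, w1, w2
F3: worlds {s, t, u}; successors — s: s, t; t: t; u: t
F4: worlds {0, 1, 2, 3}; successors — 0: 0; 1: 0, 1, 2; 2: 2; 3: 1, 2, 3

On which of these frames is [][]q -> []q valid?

The schema corresponds to density: forall x forall y (Rxy -> exists z (Rxz & Rzy)).
F1: fails — R34 but no z with R3z and Rz4.
F2: ✓.
F3: ✓.
F4: ✓.
Valid on: F2, F3, F4.

F2, F3, F4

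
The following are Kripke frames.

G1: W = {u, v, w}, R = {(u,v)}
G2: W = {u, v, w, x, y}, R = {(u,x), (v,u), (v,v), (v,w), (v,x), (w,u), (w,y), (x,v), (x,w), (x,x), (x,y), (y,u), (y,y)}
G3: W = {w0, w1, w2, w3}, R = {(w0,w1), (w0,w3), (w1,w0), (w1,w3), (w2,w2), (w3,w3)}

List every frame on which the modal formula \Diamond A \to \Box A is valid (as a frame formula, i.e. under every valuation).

G1

The schema corresponds to partial functionality: \forall x \forall y \forall z (Rxy \wedge Rxz \to y = z).
G1: ✓.
G2: fails — v sees both u and v.
G3: fails — w0 sees both w1 and w3.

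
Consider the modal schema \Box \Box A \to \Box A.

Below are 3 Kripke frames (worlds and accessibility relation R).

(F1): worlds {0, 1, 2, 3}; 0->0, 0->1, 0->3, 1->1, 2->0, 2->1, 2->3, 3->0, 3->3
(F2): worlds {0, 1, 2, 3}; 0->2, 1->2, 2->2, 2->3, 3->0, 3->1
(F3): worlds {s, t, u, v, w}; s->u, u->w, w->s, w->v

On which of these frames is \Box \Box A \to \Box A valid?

The schema corresponds to density: \forall x \forall y (Rxy \to \exists z (Rxz \wedge Rzy)).
(F1): condition met.
(F2): fails — R31 but no z with R3z and Rz1.
(F3): fails — Rsu but no z with Rsz and Rzu.
Valid on: (F1).

(F1)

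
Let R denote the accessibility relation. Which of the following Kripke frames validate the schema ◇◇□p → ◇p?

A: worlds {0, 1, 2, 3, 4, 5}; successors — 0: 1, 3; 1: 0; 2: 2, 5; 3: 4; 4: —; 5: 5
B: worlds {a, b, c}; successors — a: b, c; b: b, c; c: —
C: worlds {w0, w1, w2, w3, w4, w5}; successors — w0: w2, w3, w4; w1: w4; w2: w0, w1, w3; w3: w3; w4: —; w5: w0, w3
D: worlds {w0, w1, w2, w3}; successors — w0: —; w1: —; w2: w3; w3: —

D

This is the axiom for a generalized confluence (Geach) condition; its first-order frame correspondent is ∀x ∀y (xR²y → ∃w (yRw ∧ xRw)).
A: fails — 0R²4 but no w with 4Rw and 0Rw.
B: fails — aR²c but no w with cRw and aRw.
C: fails — w2R²w4 but no w with w4Rw and w2Rw.
D: holds.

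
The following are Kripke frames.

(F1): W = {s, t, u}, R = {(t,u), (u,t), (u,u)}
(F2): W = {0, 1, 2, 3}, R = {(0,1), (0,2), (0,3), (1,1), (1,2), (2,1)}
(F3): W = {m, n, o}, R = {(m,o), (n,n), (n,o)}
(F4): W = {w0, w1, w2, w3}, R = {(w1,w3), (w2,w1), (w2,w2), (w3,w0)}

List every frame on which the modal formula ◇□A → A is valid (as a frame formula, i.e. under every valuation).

(F1)

This is the axiom for symmetry; its first-order frame correspondent is ∀x ∀y (Rxy → Ryx).
(F1): holds.
(F2): fails — R02 but not R20.
(F3): fails — Rno but not Ron.
(F4): fails — Rw3w0 but not Rw0w3.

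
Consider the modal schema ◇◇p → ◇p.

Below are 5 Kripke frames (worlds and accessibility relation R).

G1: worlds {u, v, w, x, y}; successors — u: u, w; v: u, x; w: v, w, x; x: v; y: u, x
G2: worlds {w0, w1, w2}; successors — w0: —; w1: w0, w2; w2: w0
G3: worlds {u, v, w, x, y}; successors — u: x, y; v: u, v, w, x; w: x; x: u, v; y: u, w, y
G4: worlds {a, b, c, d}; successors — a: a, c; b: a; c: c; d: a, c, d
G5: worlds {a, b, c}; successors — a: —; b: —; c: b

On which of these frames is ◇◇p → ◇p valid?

This is the axiom for transitivity; its first-order frame correspondent is ∀x ∀y ∀z (Rxy ∧ Ryz → Rxz).
G1: fails — Ryx and Rxv but not Ryv.
G2: satisfies the condition.
G3: fails — Rwx and Rxu but not Rwu.
G4: fails — Rba and Rac but not Rbc.
G5: satisfies the condition.

G2, G5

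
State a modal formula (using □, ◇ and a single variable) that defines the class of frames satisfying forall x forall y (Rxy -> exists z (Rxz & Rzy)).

□□s → □s

This is density; the standard corresponding axiom is C4: □□s → □s.
Suppose □□s→□s is valid. Take Rxy and set V(s)={w : xR²w}. Then □□s at x, so □s at x, so s at y, i.e. ∃z(Rxz∧Rzy).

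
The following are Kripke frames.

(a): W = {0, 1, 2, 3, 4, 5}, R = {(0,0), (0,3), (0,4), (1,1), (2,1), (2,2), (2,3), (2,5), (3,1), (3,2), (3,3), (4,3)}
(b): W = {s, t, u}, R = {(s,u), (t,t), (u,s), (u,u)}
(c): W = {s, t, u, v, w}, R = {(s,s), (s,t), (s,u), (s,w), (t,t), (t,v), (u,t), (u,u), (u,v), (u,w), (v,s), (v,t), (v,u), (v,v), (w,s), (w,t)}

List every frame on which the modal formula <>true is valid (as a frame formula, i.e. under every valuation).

(b), (c)

Frame correspondent (Sahlqvist): forall x exists y Rxy — i.e. seriality.
(a): fails — world 5 has no successor.
(b): satisfies the condition.
(c): satisfies the condition.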